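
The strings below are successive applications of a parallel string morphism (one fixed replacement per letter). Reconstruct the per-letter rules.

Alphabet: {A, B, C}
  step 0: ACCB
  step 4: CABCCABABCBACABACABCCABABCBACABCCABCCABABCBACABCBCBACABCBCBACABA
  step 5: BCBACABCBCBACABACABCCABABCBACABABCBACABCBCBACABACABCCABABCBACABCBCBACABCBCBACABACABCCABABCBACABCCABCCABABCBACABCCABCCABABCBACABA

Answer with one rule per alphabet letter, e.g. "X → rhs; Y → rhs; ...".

A->BA, B->CA, C->BC

  step 4 ⇒ step 5: CABCCABABCBACABACABCCABABCBACABCCABCCABABCBACABCBCBACABCBCBACABA ⇒ BC·BA·CA·BC·BC·BA·CA·BA·CA·BC·CA·BA·BC·BA·CA·BA·BC·BA·CA·BC·BC·BA·CA·BA·CA·BC·CA·BA·BC·BA·CA·BC·BC·BA·CA·BC·BC·BA·CA·BA·CA·BC·CA·BA·BC·BA·CA·BC·CA·BC·CA·BA·BC·BA·CA·BC·CA·BC·CA·BA·BC·BA·CA·BA
    A ↦ BA
    B ↦ CA
    C ↦ BC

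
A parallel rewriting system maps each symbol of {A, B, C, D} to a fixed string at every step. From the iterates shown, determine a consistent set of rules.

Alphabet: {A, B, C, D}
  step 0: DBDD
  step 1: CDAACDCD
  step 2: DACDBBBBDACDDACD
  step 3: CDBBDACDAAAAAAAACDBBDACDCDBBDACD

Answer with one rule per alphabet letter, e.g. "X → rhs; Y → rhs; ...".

  step 2 ⇒ step 3: DACDBBBBDACDDACD ⇒ CD·BB·DA·CD·AA·AA·AA·AA·CD·BB·DA·CD·CD·BB·DA·CD
    A ↦ BB
    B ↦ AA
    C ↦ DA
    D ↦ CD

A->BB, B->AA, C->DA, D->CD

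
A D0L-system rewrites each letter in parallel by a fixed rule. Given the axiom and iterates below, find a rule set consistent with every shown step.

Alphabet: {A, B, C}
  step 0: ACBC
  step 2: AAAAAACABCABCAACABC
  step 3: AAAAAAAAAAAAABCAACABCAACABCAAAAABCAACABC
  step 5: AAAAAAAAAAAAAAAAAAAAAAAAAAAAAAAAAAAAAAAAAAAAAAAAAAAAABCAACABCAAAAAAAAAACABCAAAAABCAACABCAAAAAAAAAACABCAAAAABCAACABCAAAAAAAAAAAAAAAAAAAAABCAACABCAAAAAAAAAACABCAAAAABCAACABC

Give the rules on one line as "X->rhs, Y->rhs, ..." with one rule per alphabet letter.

A->AA, B->C, C->ABC

  step 2 ⇒ step 3: AAAAAACABCABCAACABC ⇒ AA·AA·AA·AA·AA·AA·ABC·AA·C·ABC·AA·C·ABC·AA·AA·ABC·AA·C·ABC
    A ↦ AA
    B ↦ C
    C ↦ ABC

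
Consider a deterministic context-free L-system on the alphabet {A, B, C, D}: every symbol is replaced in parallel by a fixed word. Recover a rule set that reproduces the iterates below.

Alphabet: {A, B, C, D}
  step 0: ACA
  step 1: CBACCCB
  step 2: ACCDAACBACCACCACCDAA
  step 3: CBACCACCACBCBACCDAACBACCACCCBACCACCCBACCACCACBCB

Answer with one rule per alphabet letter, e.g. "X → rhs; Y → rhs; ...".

  step 2 ⇒ step 3: ACCDAACBACCACCACCDAA ⇒ CB·ACC·ACC·A·CB·CB·ACC·DAA·CB·ACC·ACC·CB·ACC·ACC·CB·ACC·ACC·A·CB·CB
    A ↦ CB
    B ↦ DAA
    C ↦ ACC
    D ↦ A

A->CB, B->DAA, C->ACC, D->A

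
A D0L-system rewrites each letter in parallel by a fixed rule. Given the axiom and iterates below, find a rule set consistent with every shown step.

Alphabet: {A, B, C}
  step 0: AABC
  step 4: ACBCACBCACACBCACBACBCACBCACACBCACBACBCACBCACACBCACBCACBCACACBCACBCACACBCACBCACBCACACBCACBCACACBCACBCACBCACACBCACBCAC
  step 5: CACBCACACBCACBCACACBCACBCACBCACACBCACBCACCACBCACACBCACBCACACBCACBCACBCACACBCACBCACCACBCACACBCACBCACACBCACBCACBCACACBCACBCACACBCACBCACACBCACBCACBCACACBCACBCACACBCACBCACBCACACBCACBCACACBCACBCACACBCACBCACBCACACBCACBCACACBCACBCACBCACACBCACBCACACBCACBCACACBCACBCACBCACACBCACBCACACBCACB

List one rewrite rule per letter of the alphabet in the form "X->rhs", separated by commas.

  step 4 ⇒ step 5: ACBCACBCACACBCACBACBCACBCACACBCACBACBCACBCACACBCACBCACBCACACBCACBCACACBCACBCACBCACACBCACBCACACBCACBCACBCACACBCACBCAC ⇒ C·ACB·CAC·ACB·C·ACB·CAC·ACB·C·ACB·C·ACB·CAC·ACB·C·ACB·CAC·C·ACB·CAC·ACB·C·ACB·CAC·ACB·C·ACB·C·ACB·CAC·ACB·C·ACB·CAC·C·ACB·CAC·ACB·C·ACB·CAC·ACB·C·ACB·C·ACB·CAC·ACB·C·ACB·CAC·ACB·C·ACB·CAC·ACB·C·ACB·C·ACB·CAC·ACB·C·ACB·CAC·ACB·C·ACB·C·ACB·CAC·ACB·C·ACB·CAC·ACB·C·ACB·CAC·ACB·C·ACB·C·ACB·CAC·ACB·C·ACB·CAC·ACB·C·ACB·C·ACB·CAC·ACB·C·ACB·CAC·ACB·C·ACB·CAC·ACB·C·ACB·C·ACB·CAC·ACB·C·ACB·CAC·ACB·C·ACB
    A ↦ C
    B ↦ CAC
    C ↦ ACB

A->C, B->CAC, C->ACB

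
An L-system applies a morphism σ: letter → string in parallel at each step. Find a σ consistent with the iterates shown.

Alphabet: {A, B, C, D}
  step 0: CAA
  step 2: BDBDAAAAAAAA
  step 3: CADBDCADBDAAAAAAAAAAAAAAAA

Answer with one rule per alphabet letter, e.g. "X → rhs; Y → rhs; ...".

  step 2 ⇒ step 3: BDBDAAAAAAAA ⇒ CAD·BD·CAD·BD·AA·AA·AA·AA·AA·AA·AA·AA
    A ↦ AA
    B ↦ CAD
    D ↦ BD
    C ↦ DD  (constrained at step 0)

A->AA, B->CAD, C->DD, D->BD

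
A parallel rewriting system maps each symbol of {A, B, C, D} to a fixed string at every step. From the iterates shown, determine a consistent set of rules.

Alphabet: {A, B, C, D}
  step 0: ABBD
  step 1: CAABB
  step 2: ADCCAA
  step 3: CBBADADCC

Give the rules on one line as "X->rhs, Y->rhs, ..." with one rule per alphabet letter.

A->C, B->A, C->AD, D->BB

  step 2 ⇒ step 3: ADCCAA ⇒ C·BB·AD·AD·C·C
    A ↦ C
    C ↦ AD
    D ↦ BB
  step 0 ⇒ step 1: ABBD ⇒ C·A·A·BB
    B ↦ A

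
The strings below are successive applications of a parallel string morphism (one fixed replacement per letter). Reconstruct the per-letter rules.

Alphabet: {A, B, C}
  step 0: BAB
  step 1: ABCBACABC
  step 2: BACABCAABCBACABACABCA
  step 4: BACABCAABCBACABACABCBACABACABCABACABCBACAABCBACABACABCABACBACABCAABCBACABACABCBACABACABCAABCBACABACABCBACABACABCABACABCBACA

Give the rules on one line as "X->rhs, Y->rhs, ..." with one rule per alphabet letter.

A->BAC, B->ABC, C->A

  step 1 ⇒ step 2: ABCBACABC ⇒ BAC·ABC·A·ABC·BAC·A·BAC·ABC·A
    A ↦ BAC
    B ↦ ABC
    C ↦ A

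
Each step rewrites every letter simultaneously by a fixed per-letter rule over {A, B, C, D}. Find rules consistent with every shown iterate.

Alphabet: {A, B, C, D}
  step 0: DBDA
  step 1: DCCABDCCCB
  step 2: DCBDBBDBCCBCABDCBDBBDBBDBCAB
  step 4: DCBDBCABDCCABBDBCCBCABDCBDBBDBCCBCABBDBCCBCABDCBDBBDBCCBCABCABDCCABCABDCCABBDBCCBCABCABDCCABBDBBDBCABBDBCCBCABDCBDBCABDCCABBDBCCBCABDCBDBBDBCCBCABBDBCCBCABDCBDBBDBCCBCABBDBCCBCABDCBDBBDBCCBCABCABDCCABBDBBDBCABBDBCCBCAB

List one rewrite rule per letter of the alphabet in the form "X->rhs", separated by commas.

  step 1 ⇒ step 2: DCCABDCCCB ⇒ DC·BDB·BDB·CCB·CAB·DC·BDB·BDB·BDB·CAB
    A ↦ CCB
    B ↦ CAB
    C ↦ BDB
    D ↦ DC

A->CCB, B->CAB, C->BDB, D->DC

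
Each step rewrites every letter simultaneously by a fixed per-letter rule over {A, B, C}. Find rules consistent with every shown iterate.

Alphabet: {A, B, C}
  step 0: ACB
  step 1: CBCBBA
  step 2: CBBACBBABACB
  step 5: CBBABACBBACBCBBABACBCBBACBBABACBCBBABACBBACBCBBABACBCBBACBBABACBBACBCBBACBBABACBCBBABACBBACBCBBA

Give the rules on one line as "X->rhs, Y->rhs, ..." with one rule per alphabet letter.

A->CB, B->BA, C->CB

  step 1 ⇒ step 2: CBCBBA ⇒ CB·BA·CB·BA·BA·CB
    A ↦ CB
    B ↦ BA
    C ↦ CB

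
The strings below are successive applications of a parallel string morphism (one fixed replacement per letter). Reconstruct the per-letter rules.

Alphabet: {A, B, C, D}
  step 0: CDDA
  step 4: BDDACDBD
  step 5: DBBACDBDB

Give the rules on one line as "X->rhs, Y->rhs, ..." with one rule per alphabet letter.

  step 4 ⇒ step 5: BDDACDBD ⇒ D·B·B·AC·D·B·D·B
    A ↦ AC
    B ↦ D
    C ↦ D
    D ↦ B

A->AC, B->D, C->D, D->B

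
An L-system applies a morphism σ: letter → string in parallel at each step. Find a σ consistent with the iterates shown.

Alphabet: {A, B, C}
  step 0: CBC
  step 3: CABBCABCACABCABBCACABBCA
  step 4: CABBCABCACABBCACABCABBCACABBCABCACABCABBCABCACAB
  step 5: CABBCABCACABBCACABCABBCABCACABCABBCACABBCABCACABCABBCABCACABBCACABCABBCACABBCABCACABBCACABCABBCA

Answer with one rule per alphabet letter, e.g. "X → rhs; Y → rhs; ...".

A->B, B->BCA, C->CA

  step 4 ⇒ step 5: CABBCABCACABBCACABCABBCACABBCABCACABCABBCABCACAB ⇒ CA·B·BCA·BCA·CA·B·BCA·CA·B·CA·B·BCA·BCA·CA·B·CA·B·BCA·CA·B·BCA·BCA·CA·B·CA·B·BCA·BCA·CA·B·BCA·CA·B·CA·B·BCA·CA·B·BCA·BCA·CA·B·BCA·CA·B·CA·B·BCA
    A ↦ B
    B ↦ BCA
    C ↦ CA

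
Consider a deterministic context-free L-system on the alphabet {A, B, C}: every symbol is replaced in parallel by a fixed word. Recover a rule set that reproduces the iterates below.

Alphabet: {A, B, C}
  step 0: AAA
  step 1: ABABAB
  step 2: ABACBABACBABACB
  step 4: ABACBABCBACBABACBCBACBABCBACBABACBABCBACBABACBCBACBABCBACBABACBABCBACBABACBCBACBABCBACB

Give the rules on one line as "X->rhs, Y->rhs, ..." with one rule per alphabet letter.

  step 1 ⇒ step 2: ABABAB ⇒ AB·ACB·AB·ACB·AB·ACB
    A ↦ AB
    B ↦ ACB
    C ↦ CB  (constrained at step 2)

A->AB, B->ACB, C->CB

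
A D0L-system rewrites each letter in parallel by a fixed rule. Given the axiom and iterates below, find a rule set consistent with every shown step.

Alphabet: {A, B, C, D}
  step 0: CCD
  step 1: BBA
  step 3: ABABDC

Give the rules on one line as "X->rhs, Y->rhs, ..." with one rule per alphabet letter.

  step 0 ⇒ step 1: CCD ⇒ B·B·A
    C ↦ B
    D ↦ A
    A ↦ B  (constrained at step 1)
    B ↦ DC  (constrained at step 1)

A->B, B->DC, C->B, D->A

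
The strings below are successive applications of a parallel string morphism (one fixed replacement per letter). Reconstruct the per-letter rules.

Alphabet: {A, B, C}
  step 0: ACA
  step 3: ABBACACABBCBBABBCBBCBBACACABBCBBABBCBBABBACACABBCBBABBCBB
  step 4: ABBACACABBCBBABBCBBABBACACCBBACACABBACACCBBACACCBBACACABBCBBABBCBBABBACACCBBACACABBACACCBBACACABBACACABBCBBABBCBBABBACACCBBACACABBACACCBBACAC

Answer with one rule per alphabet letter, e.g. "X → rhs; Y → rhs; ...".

  step 3 ⇒ step 4: ABBACACABBCBBABBCBBCBBACACABBCBBABBCBBABBACACABBCBBABBCBB ⇒ ABB·AC·AC·ABB·CBB·ABB·CBB·ABB·AC·AC·CBB·AC·AC·ABB·AC·AC·CBB·AC·AC·CBB·AC·AC·ABB·CBB·ABB·CBB·ABB·AC·AC·CBB·AC·AC·ABB·AC·AC·CBB·AC·AC·ABB·AC·AC·ABB·CBB·ABB·CBB·ABB·AC·AC·CBB·AC·AC·ABB·AC·AC·CBB·AC·AC
    A ↦ ABB
    B ↦ AC
    C ↦ CBB

A->ABB, B->AC, C->CBB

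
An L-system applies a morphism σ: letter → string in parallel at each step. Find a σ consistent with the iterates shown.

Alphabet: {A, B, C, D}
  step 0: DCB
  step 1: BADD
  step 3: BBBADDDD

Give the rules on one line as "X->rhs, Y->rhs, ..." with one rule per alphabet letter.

  step 0 ⇒ step 1: DCB ⇒ B·A·DD
    B ↦ DD
    C ↦ A
    D ↦ B
    A ↦ DC  (constrained at step 1)

A->DC, B->DD, C->A, D->B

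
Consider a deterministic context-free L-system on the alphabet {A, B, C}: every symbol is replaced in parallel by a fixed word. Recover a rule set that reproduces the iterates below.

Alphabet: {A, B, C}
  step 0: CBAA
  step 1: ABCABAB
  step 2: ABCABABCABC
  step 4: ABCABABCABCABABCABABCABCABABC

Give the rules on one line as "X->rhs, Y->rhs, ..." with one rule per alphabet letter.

A->AB, B->C, C->AB

  step 1 ⇒ step 2: ABCABAB ⇒ AB·C·AB·AB·C·AB·C
    A ↦ AB
    B ↦ C
    C ↦ AB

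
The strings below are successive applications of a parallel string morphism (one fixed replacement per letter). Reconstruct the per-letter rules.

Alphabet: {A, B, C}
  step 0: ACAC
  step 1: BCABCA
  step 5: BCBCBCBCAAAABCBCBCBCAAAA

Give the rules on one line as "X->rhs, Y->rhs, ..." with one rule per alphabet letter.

A->BC, B->A, C->A

  step 0 ⇒ step 1: ACAC ⇒ BC·A·BC·A
    A ↦ BC
    C ↦ A
    B ↦ A  (constrained at step 1)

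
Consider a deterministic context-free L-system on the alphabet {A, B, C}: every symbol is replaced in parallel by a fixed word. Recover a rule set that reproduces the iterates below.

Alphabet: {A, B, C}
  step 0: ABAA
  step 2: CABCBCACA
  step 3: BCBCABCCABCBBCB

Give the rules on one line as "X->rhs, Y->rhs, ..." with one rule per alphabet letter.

  step 2 ⇒ step 3: CABCBCACA ⇒ BC·B·CA·BC·CA·BC·B·BC·B
    A ↦ B
    B ↦ CA
    C ↦ BC

A->B, B->CA, C->BC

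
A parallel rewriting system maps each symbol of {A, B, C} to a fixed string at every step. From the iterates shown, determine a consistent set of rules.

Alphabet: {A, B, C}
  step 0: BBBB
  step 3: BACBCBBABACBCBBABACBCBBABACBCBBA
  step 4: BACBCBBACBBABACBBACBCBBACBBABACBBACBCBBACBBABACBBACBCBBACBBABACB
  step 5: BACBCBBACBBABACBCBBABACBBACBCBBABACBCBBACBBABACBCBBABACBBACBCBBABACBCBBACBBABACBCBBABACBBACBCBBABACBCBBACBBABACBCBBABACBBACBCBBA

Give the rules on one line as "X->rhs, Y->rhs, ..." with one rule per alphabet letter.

A->CB, B->BA, C->CB

  step 4 ⇒ step 5: BACBCBBACBBABACBBACBCBBACBBABACBBACBCBBACBBABACBBACBCBBACBBABACB ⇒ BA·CB·CB·BA·CB·BA·BA·CB·CB·BA·BA·CB·BA·CB·CB·BA·BA·CB·CB·BA·CB·BA·BA·CB·CB·BA·BA·CB·BA·CB·CB·BA·BA·CB·CB·BA·CB·BA·BA·CB·CB·BA·BA·CB·BA·CB·CB·BA·BA·CB·CB·BA·CB·BA·BA·CB·CB·BA·BA·CB·BA·CB·CB·BA
    A ↦ CB
    B ↦ BA
    C ↦ CB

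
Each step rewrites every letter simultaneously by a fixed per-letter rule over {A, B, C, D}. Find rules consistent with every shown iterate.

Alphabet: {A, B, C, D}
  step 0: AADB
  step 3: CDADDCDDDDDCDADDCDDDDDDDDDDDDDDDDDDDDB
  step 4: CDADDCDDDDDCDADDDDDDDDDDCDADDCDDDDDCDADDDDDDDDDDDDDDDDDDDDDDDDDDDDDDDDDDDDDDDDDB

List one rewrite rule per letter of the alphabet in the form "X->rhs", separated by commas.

  step 3 ⇒ step 4: CDADDCDDDDDCDADDCDDDDDDDDDDDDDDDDDDDDB ⇒ CDA·DD·CD·DD·DD·CDA·DD·DD·DD·DD·DD·CDA·DD·CD·DD·DD·CDA·DD·DD·DD·DD·DD·DD·DD·DD·DD·DD·DD·DD·DD·DD·DD·DD·DD·DD·DD·DD·DB
    A ↦ CD
    B ↦ DB
    C ↦ CDA
    D ↦ DD

A->CD, B->DB, C->CDA, D->DD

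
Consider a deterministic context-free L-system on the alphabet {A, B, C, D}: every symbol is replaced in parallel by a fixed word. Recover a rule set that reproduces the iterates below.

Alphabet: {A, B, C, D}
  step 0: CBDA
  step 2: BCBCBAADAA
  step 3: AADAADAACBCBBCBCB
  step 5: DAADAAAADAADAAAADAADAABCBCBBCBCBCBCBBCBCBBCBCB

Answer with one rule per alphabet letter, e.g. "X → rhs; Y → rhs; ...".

  step 2 ⇒ step 3: BCBCBAADAA ⇒ AA·D·AA·D·AA·CB·CB·B·CB·CB
    A ↦ CB
    B ↦ AA
    C ↦ D
    D ↦ B

A->CB, B->AA, C->D, D->B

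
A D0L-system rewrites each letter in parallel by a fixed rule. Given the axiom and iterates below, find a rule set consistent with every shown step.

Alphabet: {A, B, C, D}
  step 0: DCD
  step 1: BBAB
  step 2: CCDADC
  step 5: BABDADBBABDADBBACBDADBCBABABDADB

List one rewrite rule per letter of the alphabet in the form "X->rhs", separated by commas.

A->DAD, B->C, C->BA, D->B

  step 1 ⇒ step 2: BBAB ⇒ C·C·DAD·C
    A ↦ DAD
    B ↦ C
  step 0 ⇒ step 1: DCD ⇒ B·BA·B
    C ↦ BA
  step 0 ⇒ step 1: DCD ⇒ B·BA·B
    D ↦ B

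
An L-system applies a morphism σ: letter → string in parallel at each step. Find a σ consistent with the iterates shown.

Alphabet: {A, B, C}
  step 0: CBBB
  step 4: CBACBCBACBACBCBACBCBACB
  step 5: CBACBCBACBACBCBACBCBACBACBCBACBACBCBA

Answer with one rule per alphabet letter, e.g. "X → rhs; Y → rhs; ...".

  step 4 ⇒ step 5: CBACBCBACBACBCBACBCBACB ⇒ CB·A·CB·CB·A·CB·A·CB·CB·A·CB·CB·A·CB·A·CB·CB·A·CB·A·CB·CB·A
    A ↦ CB
    B ↦ A
    C ↦ CB

A->CB, B->A, C->CB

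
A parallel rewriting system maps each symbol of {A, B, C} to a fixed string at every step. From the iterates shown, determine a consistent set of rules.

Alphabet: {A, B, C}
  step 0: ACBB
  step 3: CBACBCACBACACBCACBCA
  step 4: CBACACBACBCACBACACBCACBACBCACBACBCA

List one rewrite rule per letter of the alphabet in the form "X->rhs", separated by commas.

  step 3 ⇒ step 4: CBACBCACBACACBCACBCA ⇒ CB·A·CA·CB·A·CB·CA·CB·A·CA·CB·CA·CB·A·CB·CA·CB·A·CB·CA
    A ↦ CA
    B ↦ A
    C ↦ CB

A->CA, B->A, C->CB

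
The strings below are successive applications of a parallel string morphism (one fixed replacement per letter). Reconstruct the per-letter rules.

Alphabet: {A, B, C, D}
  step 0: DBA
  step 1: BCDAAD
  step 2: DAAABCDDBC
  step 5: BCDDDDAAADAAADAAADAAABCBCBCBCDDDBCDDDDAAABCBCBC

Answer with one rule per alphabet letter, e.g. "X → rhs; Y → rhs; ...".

A->D, B->DAA, C->A, D->BC

  step 1 ⇒ step 2: BCDAAD ⇒ DAA·A·BC·D·D·BC
    A ↦ D
    B ↦ DAA
    C ↦ A
    D ↦ BC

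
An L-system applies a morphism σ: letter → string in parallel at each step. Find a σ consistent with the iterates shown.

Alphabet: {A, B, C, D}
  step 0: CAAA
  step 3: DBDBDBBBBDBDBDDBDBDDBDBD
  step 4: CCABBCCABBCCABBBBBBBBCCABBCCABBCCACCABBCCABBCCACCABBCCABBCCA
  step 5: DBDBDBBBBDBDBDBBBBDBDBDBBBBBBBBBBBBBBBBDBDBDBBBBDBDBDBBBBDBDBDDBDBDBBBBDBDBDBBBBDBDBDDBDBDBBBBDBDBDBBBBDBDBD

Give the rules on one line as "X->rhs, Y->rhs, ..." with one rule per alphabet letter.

  step 4 ⇒ step 5: CCABBCCABBCCABBBBBBBBCCABBCCABBCCACCABBCCABBCCACCABBCCABBCCA ⇒ DB·DB·D·BB·BB·DB·DB·D·BB·BB·DB·DB·D·BB·BB·BB·BB·BB·BB·BB·BB·DB·DB·D·BB·BB·DB·DB·D·BB·BB·DB·DB·D·DB·DB·D·BB·BB·DB·DB·D·BB·BB·DB·DB·D·DB·DB·D·BB·BB·DB·DB·D·BB·BB·DB·DB·D
    A ↦ D
    B ↦ BB
    C ↦ DB
  step 3 ⇒ step 4: DBDBDBBBBDBDBDDBDBDDBDBD ⇒ CCA·BB·CCA·BB·CCA·BB·BB·BB·BB·CCA·BB·CCA·BB·CCA·CCA·BB·CCA·BB·CCA·CCA·BB·CCA·BB·CCA
    D ↦ CCA

A->D, B->BB, C->DB, D->CCA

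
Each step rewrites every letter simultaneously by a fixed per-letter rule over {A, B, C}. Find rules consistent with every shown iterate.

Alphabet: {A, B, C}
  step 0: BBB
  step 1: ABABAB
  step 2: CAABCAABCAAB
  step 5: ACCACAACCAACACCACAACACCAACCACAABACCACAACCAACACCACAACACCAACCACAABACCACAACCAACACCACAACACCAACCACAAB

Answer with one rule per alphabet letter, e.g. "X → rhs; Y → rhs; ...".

  step 1 ⇒ step 2: ABABAB ⇒ CA·AB·CA·AB·CA·AB
    A ↦ CA
    B ↦ AB
    C ↦ AC  (constrained at step 2)

A->CA, B->AB, C->AC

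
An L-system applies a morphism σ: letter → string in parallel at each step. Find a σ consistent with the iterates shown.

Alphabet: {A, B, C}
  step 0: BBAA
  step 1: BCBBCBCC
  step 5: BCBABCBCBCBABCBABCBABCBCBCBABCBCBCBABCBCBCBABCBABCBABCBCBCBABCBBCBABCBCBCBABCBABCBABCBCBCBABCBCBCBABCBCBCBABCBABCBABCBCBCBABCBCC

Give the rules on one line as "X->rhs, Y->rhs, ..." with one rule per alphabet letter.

  step 0 ⇒ step 1: BBAA ⇒ BCB·BCB·C·C
    A ↦ C
    B ↦ BCB
    C ↦ A  (constrained at step 1)

A->C, B->BCB, C->A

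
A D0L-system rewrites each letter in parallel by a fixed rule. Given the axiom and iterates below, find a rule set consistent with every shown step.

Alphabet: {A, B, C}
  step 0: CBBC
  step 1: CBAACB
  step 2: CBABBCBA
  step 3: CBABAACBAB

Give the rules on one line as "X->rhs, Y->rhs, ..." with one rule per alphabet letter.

  step 2 ⇒ step 3: CBABBCBA ⇒ CB·A·B·A·A·CB·A·B
    A ↦ B
    B ↦ A
    C ↦ CB

A->B, B->A, C->CB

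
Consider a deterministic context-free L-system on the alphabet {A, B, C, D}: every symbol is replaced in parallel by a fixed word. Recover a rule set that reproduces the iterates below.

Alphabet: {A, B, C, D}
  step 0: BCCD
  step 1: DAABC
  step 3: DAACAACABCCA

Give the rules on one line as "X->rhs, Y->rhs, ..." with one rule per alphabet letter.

  step 0 ⇒ step 1: BCCD ⇒ D·A·A·BC
    B ↦ D
    C ↦ A
    D ↦ BC
    A ↦ CA  (constrained at step 1)

A->CA, B->D, C->A, D->BC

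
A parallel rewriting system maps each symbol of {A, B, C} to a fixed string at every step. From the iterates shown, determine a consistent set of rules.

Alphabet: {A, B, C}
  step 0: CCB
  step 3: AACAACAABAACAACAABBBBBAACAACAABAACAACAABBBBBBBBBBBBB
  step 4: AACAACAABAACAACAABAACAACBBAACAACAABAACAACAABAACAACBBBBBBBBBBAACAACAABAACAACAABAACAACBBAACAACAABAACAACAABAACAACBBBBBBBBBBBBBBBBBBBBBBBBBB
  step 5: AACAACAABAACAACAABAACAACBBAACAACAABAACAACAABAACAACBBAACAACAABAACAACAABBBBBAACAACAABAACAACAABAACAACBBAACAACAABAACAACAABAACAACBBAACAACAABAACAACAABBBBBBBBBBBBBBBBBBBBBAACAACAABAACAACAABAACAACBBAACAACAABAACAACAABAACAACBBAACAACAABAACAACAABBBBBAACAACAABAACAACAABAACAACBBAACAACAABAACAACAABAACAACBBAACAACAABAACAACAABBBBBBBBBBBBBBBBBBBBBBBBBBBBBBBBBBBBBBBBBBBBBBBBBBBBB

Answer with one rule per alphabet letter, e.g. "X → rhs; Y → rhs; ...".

  step 4 ⇒ step 5: AACAACAABAACAACAABAACAACBBAACAACAABAACAACAABAACAACBBBBBBBBBBAACAACAABAACAACAABAACAACBBAACAACAABAACAACAABAACAACBBBBBBBBBBBBBBBBBBBBBBBBBB ⇒ AAC·AAC·AAB·AAC·AAC·AAB·AAC·AAC·BB·AAC·AAC·AAB·AAC·AAC·AAB·AAC·AAC·BB·AAC·AAC·AAB·AAC·AAC·AAB·BB·BB·AAC·AAC·AAB·AAC·AAC·AAB·AAC·AAC·BB·AAC·AAC·AAB·AAC·AAC·AAB·AAC·AAC·BB·AAC·AAC·AAB·AAC·AAC·AAB·BB·BB·BB·BB·BB·BB·BB·BB·BB·BB·AAC·AAC·AAB·AAC·AAC·AAB·AAC·AAC·BB·AAC·AAC·AAB·AAC·AAC·AAB·AAC·AAC·BB·AAC·AAC·AAB·AAC·AAC·AAB·BB·BB·AAC·AAC·AAB·AAC·AAC·AAB·AAC·AAC·BB·AAC·AAC·AAB·AAC·AAC·AAB·AAC·AAC·BB·AAC·AAC·AAB·AAC·AAC·AAB·BB·BB·BB·BB·BB·BB·BB·BB·BB·BB·BB·BB·BB·BB·BB·BB·BB·BB·BB·BB·BB·BB·BB·BB·BB·BB
    A ↦ AAC
    B ↦ BB
    C ↦ AAB

A->AAC, B->BB, C->AAB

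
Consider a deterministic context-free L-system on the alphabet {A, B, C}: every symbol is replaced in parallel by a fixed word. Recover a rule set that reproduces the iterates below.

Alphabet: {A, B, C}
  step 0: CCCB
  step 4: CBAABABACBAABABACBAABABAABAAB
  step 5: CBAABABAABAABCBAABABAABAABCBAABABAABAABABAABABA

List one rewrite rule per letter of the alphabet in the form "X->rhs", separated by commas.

  step 4 ⇒ step 5: CBAABABACBAABABACBAABABAABAAB ⇒ CB·A·AB·AB·A·AB·A·AB·CB·A·AB·AB·A·AB·A·AB·CB·A·AB·AB·A·AB·A·AB·AB·A·AB·AB·A
    A ↦ AB
    B ↦ A
    C ↦ CB

A->AB, B->A, C->CB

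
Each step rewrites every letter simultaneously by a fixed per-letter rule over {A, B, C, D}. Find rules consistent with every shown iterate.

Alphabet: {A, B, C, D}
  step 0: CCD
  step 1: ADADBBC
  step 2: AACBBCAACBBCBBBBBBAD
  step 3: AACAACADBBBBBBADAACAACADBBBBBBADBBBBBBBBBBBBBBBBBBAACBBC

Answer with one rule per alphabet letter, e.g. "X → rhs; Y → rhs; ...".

A->AAC, B->BBB, C->AD, D->BBC

  step 2 ⇒ step 3: AACBBCAACBBCBBBBBBAD ⇒ AAC·AAC·AD·BBB·BBB·AD·AAC·AAC·AD·BBB·BBB·AD·BBB·BBB·BBB·BBB·BBB·BBB·AAC·BBC
    A ↦ AAC
    B ↦ BBB
    C ↦ AD
    D ↦ BBC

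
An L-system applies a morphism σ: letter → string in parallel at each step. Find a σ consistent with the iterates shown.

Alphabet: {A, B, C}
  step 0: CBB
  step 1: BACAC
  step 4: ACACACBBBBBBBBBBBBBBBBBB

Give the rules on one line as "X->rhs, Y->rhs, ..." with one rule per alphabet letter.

  step 0 ⇒ step 1: CBB ⇒ B·AC·AC
    B ↦ AC
    C ↦ B
    A ↦ BB  (constrained at step 1)

A->BB, B->AC, C->B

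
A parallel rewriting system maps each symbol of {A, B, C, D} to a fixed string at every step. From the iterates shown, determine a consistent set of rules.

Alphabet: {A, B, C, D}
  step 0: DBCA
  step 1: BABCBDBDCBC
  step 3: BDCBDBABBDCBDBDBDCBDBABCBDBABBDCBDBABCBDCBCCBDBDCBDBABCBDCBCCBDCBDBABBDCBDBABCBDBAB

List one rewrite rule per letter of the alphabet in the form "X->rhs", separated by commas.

  step 0 ⇒ step 1: DBCA ⇒ BAB·CBD·BD·CBC
    A ↦ CBC
    B ↦ CBD
    C ↦ BD
    D ↦ BAB

A->CBC, B->CBD, C->BD, D->BAB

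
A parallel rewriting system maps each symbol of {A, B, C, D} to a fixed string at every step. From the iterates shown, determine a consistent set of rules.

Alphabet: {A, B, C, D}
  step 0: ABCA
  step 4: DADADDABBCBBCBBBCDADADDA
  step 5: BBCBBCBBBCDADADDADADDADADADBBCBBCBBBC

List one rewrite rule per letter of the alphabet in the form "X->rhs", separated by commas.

  step 4 ⇒ step 5: DADADDABBCBBCBBBCDADADDA ⇒ B·BC·B·BC·B·B·BC·DA·DA·D·DA·DA·D·DA·DA·DA·D·B·BC·B·BC·B·B·BC
    A ↦ BC
    B ↦ DA
    C ↦ D
    D ↦ B

A->BC, B->DA, C->D, D->B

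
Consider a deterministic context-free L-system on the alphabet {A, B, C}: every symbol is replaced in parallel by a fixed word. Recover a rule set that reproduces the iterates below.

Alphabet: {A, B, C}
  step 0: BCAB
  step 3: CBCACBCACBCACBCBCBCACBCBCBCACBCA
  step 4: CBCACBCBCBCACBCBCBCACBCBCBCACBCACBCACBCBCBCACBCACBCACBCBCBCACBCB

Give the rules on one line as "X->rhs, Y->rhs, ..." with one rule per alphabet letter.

  step 3 ⇒ step 4: CBCACBCACBCACBCBCBCACBCBCBCACBCA ⇒ CB·CA·CB·CB·CB·CA·CB·CB·CB·CA·CB·CB·CB·CA·CB·CA·CB·CA·CB·CB·CB·CA·CB·CA·CB·CA·CB·CB·CB·CA·CB·CB
    A ↦ CB
    B ↦ CA
    C ↦ CB

A->CB, B->CA, C->CB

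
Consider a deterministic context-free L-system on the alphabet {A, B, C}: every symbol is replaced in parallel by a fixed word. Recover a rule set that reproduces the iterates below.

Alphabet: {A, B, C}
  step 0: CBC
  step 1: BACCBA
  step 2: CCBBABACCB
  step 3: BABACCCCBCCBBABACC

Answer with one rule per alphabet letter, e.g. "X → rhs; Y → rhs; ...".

  step 2 ⇒ step 3: CCBBABACCB ⇒ BA·BA·CC·CC·B·CC·B·BA·BA·CC
    A ↦ B
    B ↦ CC
    C ↦ BA

A->B, B->CC, C->BA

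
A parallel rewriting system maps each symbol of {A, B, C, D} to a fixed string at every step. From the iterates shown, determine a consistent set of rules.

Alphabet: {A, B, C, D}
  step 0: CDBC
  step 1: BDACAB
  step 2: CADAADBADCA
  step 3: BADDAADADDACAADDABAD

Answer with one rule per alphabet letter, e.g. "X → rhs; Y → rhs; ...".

  step 2 ⇒ step 3: CADAADBADCA ⇒ B·AD·DA·AD·AD·DA·CA·AD·DA·B·AD
    A ↦ AD
    B ↦ CA
    C ↦ B
    D ↦ DA

A->AD, B->CA, C->B, D->DA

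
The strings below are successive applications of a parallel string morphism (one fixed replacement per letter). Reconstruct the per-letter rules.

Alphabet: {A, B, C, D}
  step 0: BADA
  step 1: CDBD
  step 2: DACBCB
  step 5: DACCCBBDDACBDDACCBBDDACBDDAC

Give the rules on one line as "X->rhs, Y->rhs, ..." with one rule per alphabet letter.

  step 1 ⇒ step 2: CDBD ⇒ DAC·B·C·B
    B ↦ C
    C ↦ DAC
    D ↦ B
  step 0 ⇒ step 1: BADA ⇒ C·D·B·D
    A ↦ D

A->D, B->C, C->DAC, D->B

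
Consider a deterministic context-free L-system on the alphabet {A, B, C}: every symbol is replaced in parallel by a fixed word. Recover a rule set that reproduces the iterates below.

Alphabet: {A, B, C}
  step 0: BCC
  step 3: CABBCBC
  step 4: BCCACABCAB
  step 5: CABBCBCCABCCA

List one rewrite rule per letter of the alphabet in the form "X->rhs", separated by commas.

  step 4 ⇒ step 5: BCCACABCAB ⇒ CA·B·B·C·B·C·CA·B·C·CA
    A ↦ C
    B ↦ CA
    C ↦ B

A->C, B->CA, C->B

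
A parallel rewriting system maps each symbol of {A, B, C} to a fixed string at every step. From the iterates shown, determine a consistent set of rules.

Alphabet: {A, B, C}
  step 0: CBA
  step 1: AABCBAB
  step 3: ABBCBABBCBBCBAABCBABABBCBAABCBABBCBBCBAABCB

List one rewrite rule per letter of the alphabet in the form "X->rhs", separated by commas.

A->AB, B->BCB, C->AA

  step 0 ⇒ step 1: CBA ⇒ AA·BCB·AB
    A ↦ AB
    B ↦ BCB
    C ↦ AA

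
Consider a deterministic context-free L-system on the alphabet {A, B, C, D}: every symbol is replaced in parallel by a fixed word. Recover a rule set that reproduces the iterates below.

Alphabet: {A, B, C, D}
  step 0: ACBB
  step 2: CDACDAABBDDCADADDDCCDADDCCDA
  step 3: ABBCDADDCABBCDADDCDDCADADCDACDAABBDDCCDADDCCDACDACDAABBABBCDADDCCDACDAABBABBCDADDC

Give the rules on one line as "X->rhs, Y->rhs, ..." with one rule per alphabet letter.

  step 2 ⇒ step 3: CDACDAABBDDCADADDDCCDADDCCDA ⇒ ABB·CDA·DDC·ABB·CDA·DDC·DDC·AD·AD·CDA·CDA·ABB·DDC·CDA·DDC·CDA·CDA·CDA·ABB·ABB·CDA·DDC·CDA·CDA·ABB·ABB·CDA·DDC
    A ↦ DDC
    B ↦ AD
    C ↦ ABB
    D ↦ CDA

A->DDC, B->AD, C->ABB, D->CDA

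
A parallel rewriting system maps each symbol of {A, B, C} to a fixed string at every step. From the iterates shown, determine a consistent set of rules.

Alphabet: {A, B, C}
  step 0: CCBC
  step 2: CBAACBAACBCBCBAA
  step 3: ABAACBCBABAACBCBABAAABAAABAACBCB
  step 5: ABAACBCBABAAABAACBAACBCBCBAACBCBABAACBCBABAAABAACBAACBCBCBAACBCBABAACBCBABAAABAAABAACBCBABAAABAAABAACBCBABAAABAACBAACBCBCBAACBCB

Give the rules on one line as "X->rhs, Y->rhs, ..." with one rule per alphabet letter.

A->CB, B->AA, C->AB

  step 2 ⇒ step 3: CBAACBAACBCBCBAA ⇒ AB·AA·CB·CB·AB·AA·CB·CB·AB·AA·AB·AA·AB·AA·CB·CB
    A ↦ CB
    B ↦ AA
    C ↦ AB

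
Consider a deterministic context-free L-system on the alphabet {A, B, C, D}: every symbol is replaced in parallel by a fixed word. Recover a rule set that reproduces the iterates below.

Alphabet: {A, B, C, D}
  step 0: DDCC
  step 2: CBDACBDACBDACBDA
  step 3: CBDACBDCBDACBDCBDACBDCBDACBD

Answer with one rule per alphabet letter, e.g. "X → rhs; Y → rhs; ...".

A->D, B->DA, C->CB, D->CB

  step 2 ⇒ step 3: CBDACBDACBDACBDA ⇒ CB·DA·CB·D·CB·DA·CB·D·CB·DA·CB·D·CB·DA·CB·D
    A ↦ D
    B ↦ DA
    C ↦ CB
    D ↦ CB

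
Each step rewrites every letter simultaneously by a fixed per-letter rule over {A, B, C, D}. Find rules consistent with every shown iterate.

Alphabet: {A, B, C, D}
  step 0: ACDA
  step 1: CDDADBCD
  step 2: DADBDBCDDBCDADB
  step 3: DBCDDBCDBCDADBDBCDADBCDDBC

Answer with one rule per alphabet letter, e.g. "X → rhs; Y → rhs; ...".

A->CD, B->C, C->DA, D->DB

  step 2 ⇒ step 3: DADBDBCDDBCDADB ⇒ DB·CD·DB·C·DB·C·DA·DB·DB·C·DA·DB·CD·DB·C
    A ↦ CD
    B ↦ C
    C ↦ DA
    D ↦ DB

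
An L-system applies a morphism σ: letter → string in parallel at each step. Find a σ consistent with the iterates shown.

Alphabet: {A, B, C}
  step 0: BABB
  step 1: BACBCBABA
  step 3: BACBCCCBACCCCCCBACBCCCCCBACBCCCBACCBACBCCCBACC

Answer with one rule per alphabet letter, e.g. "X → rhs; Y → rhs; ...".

  step 0 ⇒ step 1: BABB ⇒ BA·CBC·BA·BA
    A ↦ CBC
    B ↦ BA
    C ↦ CC  (constrained at step 1)

A->CBC, B->BA, C->CC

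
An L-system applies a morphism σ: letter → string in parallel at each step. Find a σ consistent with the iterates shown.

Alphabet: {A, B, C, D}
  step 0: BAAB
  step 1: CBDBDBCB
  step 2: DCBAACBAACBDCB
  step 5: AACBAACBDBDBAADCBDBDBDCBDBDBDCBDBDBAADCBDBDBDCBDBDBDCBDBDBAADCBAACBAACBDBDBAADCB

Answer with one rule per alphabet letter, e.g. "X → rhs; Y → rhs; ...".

A->DB, B->CB, C->D, D->AA

  step 1 ⇒ step 2: CBDBDBCB ⇒ D·CB·AA·CB·AA·CB·D·CB
    B ↦ CB
    C ↦ D
    D ↦ AA
  step 0 ⇒ step 1: BAAB ⇒ CB·DB·DB·CB
    A ↦ DB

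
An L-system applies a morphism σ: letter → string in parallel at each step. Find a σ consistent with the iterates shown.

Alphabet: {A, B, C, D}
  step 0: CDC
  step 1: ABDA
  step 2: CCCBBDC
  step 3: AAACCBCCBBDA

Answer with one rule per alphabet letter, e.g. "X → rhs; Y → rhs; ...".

  step 2 ⇒ step 3: CCCBBDC ⇒ A·A·A·CCB·CCB·BD·A
    B ↦ CCB
    C ↦ A
    D ↦ BD
  step 1 ⇒ step 2: ABDA ⇒ C·CCB·BD·C
    A ↦ C

A->C, B->CCB, C->A, D->BD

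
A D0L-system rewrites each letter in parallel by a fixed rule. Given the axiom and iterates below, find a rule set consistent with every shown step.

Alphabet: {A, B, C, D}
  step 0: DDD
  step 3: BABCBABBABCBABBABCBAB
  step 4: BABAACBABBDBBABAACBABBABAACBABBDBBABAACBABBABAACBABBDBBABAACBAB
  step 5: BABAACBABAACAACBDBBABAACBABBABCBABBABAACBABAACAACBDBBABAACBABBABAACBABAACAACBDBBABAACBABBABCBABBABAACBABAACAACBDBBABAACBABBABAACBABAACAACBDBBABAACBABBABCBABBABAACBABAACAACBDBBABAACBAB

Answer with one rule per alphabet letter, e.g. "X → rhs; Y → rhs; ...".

  step 4 ⇒ step 5: BABAACBABBDBBABAACBABBABAACBABBDBBABAACBABBABAACBABBDBBABAACBAB ⇒ BAB·AAC·BAB·AAC·AAC·BDB·BAB·AAC·BAB·BAB·C·BAB·BAB·AAC·BAB·AAC·AAC·BDB·BAB·AAC·BAB·BAB·AAC·BAB·AAC·AAC·BDB·BAB·AAC·BAB·BAB·C·BAB·BAB·AAC·BAB·AAC·AAC·BDB·BAB·AAC·BAB·BAB·AAC·BAB·AAC·AAC·BDB·BAB·AAC·BAB·BAB·C·BAB·BAB·AAC·BAB·AAC·AAC·BDB·BAB·AAC·BAB
    A ↦ AAC
    B ↦ BAB
    C ↦ BDB
    D ↦ C

A->AAC, B->BAB, C->BDB, D->C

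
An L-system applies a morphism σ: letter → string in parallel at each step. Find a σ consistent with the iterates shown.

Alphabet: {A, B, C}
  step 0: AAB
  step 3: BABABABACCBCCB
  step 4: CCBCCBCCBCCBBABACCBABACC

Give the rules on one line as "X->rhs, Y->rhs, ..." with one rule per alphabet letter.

A->B, B->CC, C->BA

  step 3 ⇒ step 4: BABABABACCBCCB ⇒ CC·B·CC·B·CC·B·CC·B·BA·BA·CC·BA·BA·CC
    A ↦ B
    B ↦ CC
    C ↦ BA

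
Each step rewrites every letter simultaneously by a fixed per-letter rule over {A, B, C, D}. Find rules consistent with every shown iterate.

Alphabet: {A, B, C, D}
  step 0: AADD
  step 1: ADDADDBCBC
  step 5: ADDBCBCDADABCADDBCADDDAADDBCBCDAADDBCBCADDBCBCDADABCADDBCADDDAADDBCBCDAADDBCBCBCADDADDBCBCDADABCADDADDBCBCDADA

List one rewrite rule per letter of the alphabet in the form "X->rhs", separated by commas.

A->ADD, B->D, C->A, D->BC

  step 0 ⇒ step 1: AADD ⇒ ADD·ADD·BC·BC
    A ↦ ADD
    D ↦ BC
    B ↦ D  (constrained at step 1)
    C ↦ A  (constrained at step 1)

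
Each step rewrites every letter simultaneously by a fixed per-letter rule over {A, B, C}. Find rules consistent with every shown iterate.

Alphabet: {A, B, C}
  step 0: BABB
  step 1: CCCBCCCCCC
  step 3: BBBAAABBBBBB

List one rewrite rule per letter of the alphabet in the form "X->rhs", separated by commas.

  step 0 ⇒ step 1: BABB ⇒ CCC·B·CCC·CCC
    A ↦ B
    B ↦ CCC
    C ↦ A  (constrained at step 1)

A->B, B->CCC, C->A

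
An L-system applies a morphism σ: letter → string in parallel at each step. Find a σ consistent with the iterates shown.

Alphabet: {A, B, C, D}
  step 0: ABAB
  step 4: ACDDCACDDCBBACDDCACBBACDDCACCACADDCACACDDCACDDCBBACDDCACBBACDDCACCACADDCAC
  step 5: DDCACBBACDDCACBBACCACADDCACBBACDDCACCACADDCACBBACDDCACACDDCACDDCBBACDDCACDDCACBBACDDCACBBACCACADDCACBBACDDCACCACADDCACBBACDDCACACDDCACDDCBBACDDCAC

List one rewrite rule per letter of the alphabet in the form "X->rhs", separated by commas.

A->DDC, B->CA, C->AC, D->B

  step 4 ⇒ step 5: ACDDCACDDCBBACDDCACBBACDDCACCACADDCACACDDCACDDCBBACDDCACBBACDDCACCACADDCAC ⇒ DDC·AC·B·B·AC·DDC·AC·B·B·AC·CA·CA·DDC·AC·B·B·AC·DDC·AC·CA·CA·DDC·AC·B·B·AC·DDC·AC·AC·DDC·AC·DDC·B·B·AC·DDC·AC·DDC·AC·B·B·AC·DDC·AC·B·B·AC·CA·CA·DDC·AC·B·B·AC·DDC·AC·CA·CA·DDC·AC·B·B·AC·DDC·AC·AC·DDC·AC·DDC·B·B·AC·DDC·AC
    A ↦ DDC
    B ↦ CA
    C ↦ AC
    D ↦ B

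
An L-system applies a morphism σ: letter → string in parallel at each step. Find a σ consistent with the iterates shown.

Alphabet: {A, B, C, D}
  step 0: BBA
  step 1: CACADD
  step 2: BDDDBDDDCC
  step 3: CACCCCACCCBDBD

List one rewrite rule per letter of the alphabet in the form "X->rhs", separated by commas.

A->DD, B->CA, C->BD, D->C

  step 2 ⇒ step 3: BDDDBDDDCC ⇒ CA·C·C·C·CA·C·C·C·BD·BD
    B ↦ CA
    C ↦ BD
    D ↦ C
  step 0 ⇒ step 1: BBA ⇒ CA·CA·DD
    A ↦ DD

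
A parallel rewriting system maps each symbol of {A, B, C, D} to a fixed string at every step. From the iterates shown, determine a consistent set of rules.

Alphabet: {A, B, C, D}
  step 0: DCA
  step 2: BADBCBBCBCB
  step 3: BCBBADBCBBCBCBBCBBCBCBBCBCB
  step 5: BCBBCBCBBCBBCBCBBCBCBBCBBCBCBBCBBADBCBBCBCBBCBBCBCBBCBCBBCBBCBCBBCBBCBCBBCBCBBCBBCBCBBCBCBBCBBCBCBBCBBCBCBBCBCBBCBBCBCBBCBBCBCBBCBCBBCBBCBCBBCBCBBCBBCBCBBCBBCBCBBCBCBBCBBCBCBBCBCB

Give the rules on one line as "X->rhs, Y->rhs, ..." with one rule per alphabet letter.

  step 2 ⇒ step 3: BADBCBBCBCB ⇒ BCB·B·AD·BCB·BC·BCB·BCB·BC·BCB·BC·BCB
    A ↦ B
    B ↦ BCB
    C ↦ BC
    D ↦ AD

A->B, B->BCB, C->BC, D->AD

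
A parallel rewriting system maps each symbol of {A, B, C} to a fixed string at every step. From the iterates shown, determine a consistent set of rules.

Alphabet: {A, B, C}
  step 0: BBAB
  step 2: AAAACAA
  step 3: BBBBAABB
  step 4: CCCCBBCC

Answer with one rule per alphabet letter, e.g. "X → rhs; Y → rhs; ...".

  step 3 ⇒ step 4: BBBBAABB ⇒ C·C·C·C·B·B·C·C
    A ↦ B
    B ↦ C
  step 2 ⇒ step 3: AAAACAA ⇒ B·B·B·B·AA·B·B
    C ↦ AA

A->B, B->C, C->AA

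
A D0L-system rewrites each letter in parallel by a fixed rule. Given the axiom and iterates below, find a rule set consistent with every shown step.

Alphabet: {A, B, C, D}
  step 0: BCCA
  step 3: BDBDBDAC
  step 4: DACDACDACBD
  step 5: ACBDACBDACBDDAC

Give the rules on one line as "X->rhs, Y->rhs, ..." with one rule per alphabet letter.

  step 4 ⇒ step 5: DACDACDACBD ⇒ AC·B·D·AC·B·D·AC·B·D·D·AC
    A ↦ B
    B ↦ D
    C ↦ D
    D ↦ AC

A->B, B->D, C->D, D->AC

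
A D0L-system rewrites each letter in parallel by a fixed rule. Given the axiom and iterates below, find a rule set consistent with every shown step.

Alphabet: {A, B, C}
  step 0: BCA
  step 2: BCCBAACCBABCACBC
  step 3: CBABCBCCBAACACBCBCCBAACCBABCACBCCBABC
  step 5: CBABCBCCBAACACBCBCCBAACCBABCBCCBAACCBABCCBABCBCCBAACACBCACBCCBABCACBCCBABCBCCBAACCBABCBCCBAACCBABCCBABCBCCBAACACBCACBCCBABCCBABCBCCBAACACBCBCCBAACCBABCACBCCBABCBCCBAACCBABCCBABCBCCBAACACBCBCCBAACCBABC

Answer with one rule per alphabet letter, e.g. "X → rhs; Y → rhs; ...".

  step 2 ⇒ step 3: BCCBAACCBABCACBC ⇒ CBA·BC·BC·CBA·AC·AC·BC·BC·CBA·AC·CBA·BC·AC·BC·CBA·BC
    A ↦ AC
    B ↦ CBA
    C ↦ BC

A->AC, B->CBA, C->BC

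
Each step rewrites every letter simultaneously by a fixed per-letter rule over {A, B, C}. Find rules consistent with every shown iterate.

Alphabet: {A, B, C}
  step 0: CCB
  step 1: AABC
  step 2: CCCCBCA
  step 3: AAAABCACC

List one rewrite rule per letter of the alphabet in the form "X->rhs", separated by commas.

A->CC, B->BC, C->A

  step 2 ⇒ step 3: CCCCBCA ⇒ A·A·A·A·BC·A·CC
    A ↦ CC
    B ↦ BC
    C ↦ A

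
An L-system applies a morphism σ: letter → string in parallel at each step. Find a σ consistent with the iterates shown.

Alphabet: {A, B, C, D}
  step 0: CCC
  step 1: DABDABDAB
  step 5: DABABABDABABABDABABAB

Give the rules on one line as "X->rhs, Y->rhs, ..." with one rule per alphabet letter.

A->B, B->A, C->DAB, D->C

  step 0 ⇒ step 1: CCC ⇒ DAB·DAB·DAB
    C ↦ DAB
    A ↦ B  (constrained at step 1)
    B ↦ A  (constrained at step 1)
    D ↦ C  (constrained at step 1)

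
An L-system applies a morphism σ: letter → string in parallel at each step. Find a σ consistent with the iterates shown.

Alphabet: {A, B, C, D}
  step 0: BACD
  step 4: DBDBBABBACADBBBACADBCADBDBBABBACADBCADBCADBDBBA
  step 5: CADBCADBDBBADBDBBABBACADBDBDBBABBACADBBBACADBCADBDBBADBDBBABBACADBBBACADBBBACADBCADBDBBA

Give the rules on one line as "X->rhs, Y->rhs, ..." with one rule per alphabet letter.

A->BA, B->DB, C->B, D->CA

  step 4 ⇒ step 5: DBDBBABBACADBBBACADBCADBDBBABBACADBCADBCADBDBBA ⇒ CA·DB·CA·DB·DB·BA·DB·DB·BA·B·BA·CA·DB·DB·DB·BA·B·BA·CA·DB·B·BA·CA·DB·CA·DB·DB·BA·DB·DB·BA·B·BA·CA·DB·B·BA·CA·DB·B·BA·CA·DB·CA·DB·DB·BA
    A ↦ BA
    B ↦ DB
    C ↦ B
    D ↦ CA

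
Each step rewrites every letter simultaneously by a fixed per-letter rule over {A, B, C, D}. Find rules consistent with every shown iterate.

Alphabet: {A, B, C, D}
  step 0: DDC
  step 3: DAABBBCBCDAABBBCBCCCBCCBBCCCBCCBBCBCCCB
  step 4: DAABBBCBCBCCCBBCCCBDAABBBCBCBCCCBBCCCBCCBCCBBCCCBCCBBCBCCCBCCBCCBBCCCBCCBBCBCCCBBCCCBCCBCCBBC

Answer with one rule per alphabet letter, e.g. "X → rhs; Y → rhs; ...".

  step 3 ⇒ step 4: DAABBBCBCDAABBBCBCCCBCCBBCCCBCCBBCBCCCB ⇒ DAA·B·B·BC·BC·BC·CCB·BC·CCB·DAA·B·B·BC·BC·BC·CCB·BC·CCB·CCB·CCB·BC·CCB·CCB·BC·BC·CCB·CCB·CCB·BC·CCB·CCB·BC·BC·CCB·BC·CCB·CCB·CCB·BC
    A ↦ B
    B ↦ BC
    C ↦ CCB
    D ↦ DAA

A->B, B->BC, C->CCB, D->DAA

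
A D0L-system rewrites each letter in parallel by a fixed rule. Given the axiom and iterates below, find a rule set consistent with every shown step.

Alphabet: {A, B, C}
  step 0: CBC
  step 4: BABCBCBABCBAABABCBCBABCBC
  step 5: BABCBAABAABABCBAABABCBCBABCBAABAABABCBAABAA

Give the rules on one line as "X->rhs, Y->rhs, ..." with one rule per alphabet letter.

  step 4 ⇒ step 5: BABCBCBABCBAABABCBCBABCBC ⇒ BA·BC·BA·A·BA·A·BA·BC·BA·A·BA·BC·BC·BA·BC·BA·A·BA·A·BA·BC·BA·A·BA·A
    A ↦ BC
    B ↦ BA
    C ↦ A

A->BC, B->BA, C->A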